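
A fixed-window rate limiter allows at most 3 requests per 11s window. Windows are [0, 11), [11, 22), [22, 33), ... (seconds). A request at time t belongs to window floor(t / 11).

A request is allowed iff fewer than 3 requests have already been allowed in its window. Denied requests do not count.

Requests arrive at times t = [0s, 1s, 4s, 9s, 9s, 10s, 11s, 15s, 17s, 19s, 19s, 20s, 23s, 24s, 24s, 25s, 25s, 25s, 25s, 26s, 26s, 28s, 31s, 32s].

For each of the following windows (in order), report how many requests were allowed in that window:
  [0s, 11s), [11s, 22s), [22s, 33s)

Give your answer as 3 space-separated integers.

Answer: 3 3 3

Derivation:
Processing requests:
  req#1 t=0s (window 0): ALLOW
  req#2 t=1s (window 0): ALLOW
  req#3 t=4s (window 0): ALLOW
  req#4 t=9s (window 0): DENY
  req#5 t=9s (window 0): DENY
  req#6 t=10s (window 0): DENY
  req#7 t=11s (window 1): ALLOW
  req#8 t=15s (window 1): ALLOW
  req#9 t=17s (window 1): ALLOW
  req#10 t=19s (window 1): DENY
  req#11 t=19s (window 1): DENY
  req#12 t=20s (window 1): DENY
  req#13 t=23s (window 2): ALLOW
  req#14 t=24s (window 2): ALLOW
  req#15 t=24s (window 2): ALLOW
  req#16 t=25s (window 2): DENY
  req#17 t=25s (window 2): DENY
  req#18 t=25s (window 2): DENY
  req#19 t=25s (window 2): DENY
  req#20 t=26s (window 2): DENY
  req#21 t=26s (window 2): DENY
  req#22 t=28s (window 2): DENY
  req#23 t=31s (window 2): DENY
  req#24 t=32s (window 2): DENY

Allowed counts by window: 3 3 3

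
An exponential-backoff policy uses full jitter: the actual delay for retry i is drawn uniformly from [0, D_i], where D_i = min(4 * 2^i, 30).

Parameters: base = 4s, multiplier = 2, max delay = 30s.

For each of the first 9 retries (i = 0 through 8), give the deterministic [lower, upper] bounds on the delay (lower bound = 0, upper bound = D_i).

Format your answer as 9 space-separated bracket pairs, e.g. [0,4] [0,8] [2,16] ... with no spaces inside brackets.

Computing bounds per retry:
  i=0: D_i=min(4*2^0,30)=4, bounds=[0,4]
  i=1: D_i=min(4*2^1,30)=8, bounds=[0,8]
  i=2: D_i=min(4*2^2,30)=16, bounds=[0,16]
  i=3: D_i=min(4*2^3,30)=30, bounds=[0,30]
  i=4: D_i=min(4*2^4,30)=30, bounds=[0,30]
  i=5: D_i=min(4*2^5,30)=30, bounds=[0,30]
  i=6: D_i=min(4*2^6,30)=30, bounds=[0,30]
  i=7: D_i=min(4*2^7,30)=30, bounds=[0,30]
  i=8: D_i=min(4*2^8,30)=30, bounds=[0,30]

Answer: [0,4] [0,8] [0,16] [0,30] [0,30] [0,30] [0,30] [0,30] [0,30]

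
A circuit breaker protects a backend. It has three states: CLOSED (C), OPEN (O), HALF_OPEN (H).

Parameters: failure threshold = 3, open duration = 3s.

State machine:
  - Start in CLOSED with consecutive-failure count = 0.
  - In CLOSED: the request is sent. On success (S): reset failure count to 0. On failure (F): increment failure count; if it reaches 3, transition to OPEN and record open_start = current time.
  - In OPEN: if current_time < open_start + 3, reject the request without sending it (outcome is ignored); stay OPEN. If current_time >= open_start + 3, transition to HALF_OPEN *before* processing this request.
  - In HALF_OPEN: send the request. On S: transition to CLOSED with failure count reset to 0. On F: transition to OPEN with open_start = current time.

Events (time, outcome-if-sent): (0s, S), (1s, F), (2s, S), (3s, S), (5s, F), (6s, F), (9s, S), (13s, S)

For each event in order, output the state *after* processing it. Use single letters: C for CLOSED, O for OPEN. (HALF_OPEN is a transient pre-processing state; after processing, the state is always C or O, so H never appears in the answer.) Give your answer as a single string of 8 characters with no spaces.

State after each event:
  event#1 t=0s outcome=S: state=CLOSED
  event#2 t=1s outcome=F: state=CLOSED
  event#3 t=2s outcome=S: state=CLOSED
  event#4 t=3s outcome=S: state=CLOSED
  event#5 t=5s outcome=F: state=CLOSED
  event#6 t=6s outcome=F: state=CLOSED
  event#7 t=9s outcome=S: state=CLOSED
  event#8 t=13s outcome=S: state=CLOSED

Answer: CCCCCCCC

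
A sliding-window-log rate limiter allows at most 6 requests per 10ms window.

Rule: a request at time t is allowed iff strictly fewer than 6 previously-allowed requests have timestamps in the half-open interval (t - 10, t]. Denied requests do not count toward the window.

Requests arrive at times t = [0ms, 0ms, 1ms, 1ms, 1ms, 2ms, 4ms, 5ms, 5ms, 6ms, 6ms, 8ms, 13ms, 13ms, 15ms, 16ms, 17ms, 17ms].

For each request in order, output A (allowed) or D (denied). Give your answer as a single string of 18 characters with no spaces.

Tracking allowed requests in the window:
  req#1 t=0ms: ALLOW
  req#2 t=0ms: ALLOW
  req#3 t=1ms: ALLOW
  req#4 t=1ms: ALLOW
  req#5 t=1ms: ALLOW
  req#6 t=2ms: ALLOW
  req#7 t=4ms: DENY
  req#8 t=5ms: DENY
  req#9 t=5ms: DENY
  req#10 t=6ms: DENY
  req#11 t=6ms: DENY
  req#12 t=8ms: DENY
  req#13 t=13ms: ALLOW
  req#14 t=13ms: ALLOW
  req#15 t=15ms: ALLOW
  req#16 t=16ms: ALLOW
  req#17 t=17ms: ALLOW
  req#18 t=17ms: ALLOW

Answer: AAAAAADDDDDDAAAAAA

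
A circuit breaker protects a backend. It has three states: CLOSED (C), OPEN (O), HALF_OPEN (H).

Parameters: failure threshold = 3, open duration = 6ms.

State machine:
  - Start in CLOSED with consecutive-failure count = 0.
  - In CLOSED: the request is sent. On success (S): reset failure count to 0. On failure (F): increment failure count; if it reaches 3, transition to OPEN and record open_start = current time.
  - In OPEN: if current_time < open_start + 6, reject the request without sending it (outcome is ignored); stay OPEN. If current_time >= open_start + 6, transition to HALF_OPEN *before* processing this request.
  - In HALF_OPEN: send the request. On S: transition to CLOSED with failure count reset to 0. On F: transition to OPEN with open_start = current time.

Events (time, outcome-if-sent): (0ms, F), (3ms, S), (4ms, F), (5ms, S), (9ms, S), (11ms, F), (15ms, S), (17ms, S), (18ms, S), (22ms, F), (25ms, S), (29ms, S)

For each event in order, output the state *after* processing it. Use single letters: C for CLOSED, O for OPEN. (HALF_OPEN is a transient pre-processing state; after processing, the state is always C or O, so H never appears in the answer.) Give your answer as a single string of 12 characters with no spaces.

Answer: CCCCCCCCCCCC

Derivation:
State after each event:
  event#1 t=0ms outcome=F: state=CLOSED
  event#2 t=3ms outcome=S: state=CLOSED
  event#3 t=4ms outcome=F: state=CLOSED
  event#4 t=5ms outcome=S: state=CLOSED
  event#5 t=9ms outcome=S: state=CLOSED
  event#6 t=11ms outcome=F: state=CLOSED
  event#7 t=15ms outcome=S: state=CLOSED
  event#8 t=17ms outcome=S: state=CLOSED
  event#9 t=18ms outcome=S: state=CLOSED
  event#10 t=22ms outcome=F: state=CLOSED
  event#11 t=25ms outcome=S: state=CLOSED
  event#12 t=29ms outcome=S: state=CLOSED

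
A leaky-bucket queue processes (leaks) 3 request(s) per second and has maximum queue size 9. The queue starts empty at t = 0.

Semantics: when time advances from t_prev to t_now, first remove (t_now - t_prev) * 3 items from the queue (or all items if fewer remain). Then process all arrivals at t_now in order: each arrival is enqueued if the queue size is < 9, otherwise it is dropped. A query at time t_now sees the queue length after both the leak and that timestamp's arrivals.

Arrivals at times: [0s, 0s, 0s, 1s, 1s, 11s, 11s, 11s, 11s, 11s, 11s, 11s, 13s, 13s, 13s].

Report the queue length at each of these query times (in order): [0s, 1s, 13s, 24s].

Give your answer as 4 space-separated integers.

Answer: 3 2 4 0

Derivation:
Queue lengths at query times:
  query t=0s: backlog = 3
  query t=1s: backlog = 2
  query t=13s: backlog = 4
  query t=24s: backlog = 0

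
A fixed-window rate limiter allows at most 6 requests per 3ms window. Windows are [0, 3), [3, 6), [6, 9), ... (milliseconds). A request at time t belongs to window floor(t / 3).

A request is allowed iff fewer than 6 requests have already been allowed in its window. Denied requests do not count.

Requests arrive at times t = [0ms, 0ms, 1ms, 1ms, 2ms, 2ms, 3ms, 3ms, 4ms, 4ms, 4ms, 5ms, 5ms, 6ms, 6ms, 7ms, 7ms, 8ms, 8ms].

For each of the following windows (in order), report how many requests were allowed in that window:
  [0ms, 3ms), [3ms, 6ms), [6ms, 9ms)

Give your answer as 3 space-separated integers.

Answer: 6 6 6

Derivation:
Processing requests:
  req#1 t=0ms (window 0): ALLOW
  req#2 t=0ms (window 0): ALLOW
  req#3 t=1ms (window 0): ALLOW
  req#4 t=1ms (window 0): ALLOW
  req#5 t=2ms (window 0): ALLOW
  req#6 t=2ms (window 0): ALLOW
  req#7 t=3ms (window 1): ALLOW
  req#8 t=3ms (window 1): ALLOW
  req#9 t=4ms (window 1): ALLOW
  req#10 t=4ms (window 1): ALLOW
  req#11 t=4ms (window 1): ALLOW
  req#12 t=5ms (window 1): ALLOW
  req#13 t=5ms (window 1): DENY
  req#14 t=6ms (window 2): ALLOW
  req#15 t=6ms (window 2): ALLOW
  req#16 t=7ms (window 2): ALLOW
  req#17 t=7ms (window 2): ALLOW
  req#18 t=8ms (window 2): ALLOW
  req#19 t=8ms (window 2): ALLOW

Allowed counts by window: 6 6 6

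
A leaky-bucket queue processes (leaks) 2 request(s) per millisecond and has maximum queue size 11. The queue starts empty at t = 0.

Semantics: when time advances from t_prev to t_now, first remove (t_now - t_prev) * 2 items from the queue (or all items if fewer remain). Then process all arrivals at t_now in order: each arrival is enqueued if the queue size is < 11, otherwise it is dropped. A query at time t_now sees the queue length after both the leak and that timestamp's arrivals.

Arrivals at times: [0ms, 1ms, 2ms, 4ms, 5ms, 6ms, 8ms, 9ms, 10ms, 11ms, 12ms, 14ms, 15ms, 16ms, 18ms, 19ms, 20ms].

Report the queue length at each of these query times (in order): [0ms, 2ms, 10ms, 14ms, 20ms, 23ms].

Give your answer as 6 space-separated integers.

Queue lengths at query times:
  query t=0ms: backlog = 1
  query t=2ms: backlog = 1
  query t=10ms: backlog = 1
  query t=14ms: backlog = 1
  query t=20ms: backlog = 1
  query t=23ms: backlog = 0

Answer: 1 1 1 1 1 0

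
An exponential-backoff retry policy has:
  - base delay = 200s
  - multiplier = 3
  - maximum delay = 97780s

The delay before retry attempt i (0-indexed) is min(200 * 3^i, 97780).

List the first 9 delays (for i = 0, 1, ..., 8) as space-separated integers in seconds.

Answer: 200 600 1800 5400 16200 48600 97780 97780 97780

Derivation:
Computing each delay:
  i=0: min(200*3^0, 97780) = 200
  i=1: min(200*3^1, 97780) = 600
  i=2: min(200*3^2, 97780) = 1800
  i=3: min(200*3^3, 97780) = 5400
  i=4: min(200*3^4, 97780) = 16200
  i=5: min(200*3^5, 97780) = 48600
  i=6: min(200*3^6, 97780) = 97780
  i=7: min(200*3^7, 97780) = 97780
  i=8: min(200*3^8, 97780) = 97780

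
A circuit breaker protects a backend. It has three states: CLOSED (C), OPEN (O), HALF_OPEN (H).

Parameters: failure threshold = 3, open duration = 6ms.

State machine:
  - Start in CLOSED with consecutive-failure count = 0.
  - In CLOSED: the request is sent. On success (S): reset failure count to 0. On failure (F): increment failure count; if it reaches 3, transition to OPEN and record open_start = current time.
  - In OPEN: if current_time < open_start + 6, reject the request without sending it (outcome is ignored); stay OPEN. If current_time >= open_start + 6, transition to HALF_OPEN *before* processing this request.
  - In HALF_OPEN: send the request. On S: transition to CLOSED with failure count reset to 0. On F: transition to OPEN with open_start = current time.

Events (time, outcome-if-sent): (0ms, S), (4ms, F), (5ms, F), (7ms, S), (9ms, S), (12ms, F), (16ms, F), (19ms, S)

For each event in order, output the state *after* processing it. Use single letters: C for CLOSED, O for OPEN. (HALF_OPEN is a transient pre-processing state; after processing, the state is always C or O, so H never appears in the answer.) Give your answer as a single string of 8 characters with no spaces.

State after each event:
  event#1 t=0ms outcome=S: state=CLOSED
  event#2 t=4ms outcome=F: state=CLOSED
  event#3 t=5ms outcome=F: state=CLOSED
  event#4 t=7ms outcome=S: state=CLOSED
  event#5 t=9ms outcome=S: state=CLOSED
  event#6 t=12ms outcome=F: state=CLOSED
  event#7 t=16ms outcome=F: state=CLOSED
  event#8 t=19ms outcome=S: state=CLOSED

Answer: CCCCCCCC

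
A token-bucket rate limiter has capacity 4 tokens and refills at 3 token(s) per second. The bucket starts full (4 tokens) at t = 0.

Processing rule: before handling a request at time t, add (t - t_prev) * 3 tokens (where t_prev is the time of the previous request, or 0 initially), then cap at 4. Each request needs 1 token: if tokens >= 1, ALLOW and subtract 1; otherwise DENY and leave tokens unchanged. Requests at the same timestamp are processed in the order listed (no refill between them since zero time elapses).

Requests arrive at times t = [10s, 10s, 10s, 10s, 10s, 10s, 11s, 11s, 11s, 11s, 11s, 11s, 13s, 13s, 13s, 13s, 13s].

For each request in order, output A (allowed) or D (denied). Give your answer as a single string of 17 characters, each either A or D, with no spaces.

Answer: AAAADDAAADDDAAAAD

Derivation:
Simulating step by step:
  req#1 t=10s: ALLOW
  req#2 t=10s: ALLOW
  req#3 t=10s: ALLOW
  req#4 t=10s: ALLOW
  req#5 t=10s: DENY
  req#6 t=10s: DENY
  req#7 t=11s: ALLOW
  req#8 t=11s: ALLOW
  req#9 t=11s: ALLOW
  req#10 t=11s: DENY
  req#11 t=11s: DENY
  req#12 t=11s: DENY
  req#13 t=13s: ALLOW
  req#14 t=13s: ALLOW
  req#15 t=13s: ALLOW
  req#16 t=13s: ALLOW
  req#17 t=13s: DENY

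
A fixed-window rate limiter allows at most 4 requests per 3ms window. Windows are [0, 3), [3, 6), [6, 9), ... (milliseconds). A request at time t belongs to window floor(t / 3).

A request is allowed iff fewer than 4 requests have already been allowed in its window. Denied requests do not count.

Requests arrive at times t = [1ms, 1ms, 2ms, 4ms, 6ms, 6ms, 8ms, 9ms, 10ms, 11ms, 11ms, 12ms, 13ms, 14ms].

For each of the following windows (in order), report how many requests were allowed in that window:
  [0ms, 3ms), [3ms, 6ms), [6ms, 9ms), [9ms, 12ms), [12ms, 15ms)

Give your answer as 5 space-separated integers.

Answer: 3 1 3 4 3

Derivation:
Processing requests:
  req#1 t=1ms (window 0): ALLOW
  req#2 t=1ms (window 0): ALLOW
  req#3 t=2ms (window 0): ALLOW
  req#4 t=4ms (window 1): ALLOW
  req#5 t=6ms (window 2): ALLOW
  req#6 t=6ms (window 2): ALLOW
  req#7 t=8ms (window 2): ALLOW
  req#8 t=9ms (window 3): ALLOW
  req#9 t=10ms (window 3): ALLOW
  req#10 t=11ms (window 3): ALLOW
  req#11 t=11ms (window 3): ALLOW
  req#12 t=12ms (window 4): ALLOW
  req#13 t=13ms (window 4): ALLOW
  req#14 t=14ms (window 4): ALLOW

Allowed counts by window: 3 1 3 4 3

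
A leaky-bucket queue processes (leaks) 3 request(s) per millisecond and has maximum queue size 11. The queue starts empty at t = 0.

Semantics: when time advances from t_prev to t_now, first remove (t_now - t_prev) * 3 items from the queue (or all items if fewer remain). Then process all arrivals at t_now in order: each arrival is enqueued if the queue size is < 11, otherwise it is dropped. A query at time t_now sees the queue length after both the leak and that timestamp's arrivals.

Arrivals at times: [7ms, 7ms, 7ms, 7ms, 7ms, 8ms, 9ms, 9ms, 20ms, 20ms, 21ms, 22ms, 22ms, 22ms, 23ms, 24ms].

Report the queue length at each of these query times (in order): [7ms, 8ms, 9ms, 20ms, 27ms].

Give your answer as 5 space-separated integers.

Answer: 5 3 2 2 0

Derivation:
Queue lengths at query times:
  query t=7ms: backlog = 5
  query t=8ms: backlog = 3
  query t=9ms: backlog = 2
  query t=20ms: backlog = 2
  query t=27ms: backlog = 0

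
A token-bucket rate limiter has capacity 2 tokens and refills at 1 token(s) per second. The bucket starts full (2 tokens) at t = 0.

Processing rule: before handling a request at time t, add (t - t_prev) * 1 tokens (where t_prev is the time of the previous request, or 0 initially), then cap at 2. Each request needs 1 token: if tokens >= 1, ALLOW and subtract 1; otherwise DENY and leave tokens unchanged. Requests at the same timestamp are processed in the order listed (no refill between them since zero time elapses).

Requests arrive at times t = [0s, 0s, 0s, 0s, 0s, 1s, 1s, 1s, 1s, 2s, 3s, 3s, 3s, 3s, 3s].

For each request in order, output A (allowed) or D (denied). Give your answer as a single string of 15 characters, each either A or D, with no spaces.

Answer: AADDDADDDAADDDD

Derivation:
Simulating step by step:
  req#1 t=0s: ALLOW
  req#2 t=0s: ALLOW
  req#3 t=0s: DENY
  req#4 t=0s: DENY
  req#5 t=0s: DENY
  req#6 t=1s: ALLOW
  req#7 t=1s: DENY
  req#8 t=1s: DENY
  req#9 t=1s: DENY
  req#10 t=2s: ALLOW
  req#11 t=3s: ALLOW
  req#12 t=3s: DENY
  req#13 t=3s: DENY
  req#14 t=3s: DENY
  req#15 t=3s: DENY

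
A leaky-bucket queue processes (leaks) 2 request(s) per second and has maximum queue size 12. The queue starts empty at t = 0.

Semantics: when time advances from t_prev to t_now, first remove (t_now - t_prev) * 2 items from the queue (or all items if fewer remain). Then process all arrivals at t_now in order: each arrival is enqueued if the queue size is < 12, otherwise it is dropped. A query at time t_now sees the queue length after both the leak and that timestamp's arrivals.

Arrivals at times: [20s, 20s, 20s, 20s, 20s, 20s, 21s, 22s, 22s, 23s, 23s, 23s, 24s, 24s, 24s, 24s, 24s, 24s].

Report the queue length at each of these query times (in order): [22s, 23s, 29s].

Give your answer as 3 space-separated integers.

Queue lengths at query times:
  query t=22s: backlog = 5
  query t=23s: backlog = 6
  query t=29s: backlog = 0

Answer: 5 6 0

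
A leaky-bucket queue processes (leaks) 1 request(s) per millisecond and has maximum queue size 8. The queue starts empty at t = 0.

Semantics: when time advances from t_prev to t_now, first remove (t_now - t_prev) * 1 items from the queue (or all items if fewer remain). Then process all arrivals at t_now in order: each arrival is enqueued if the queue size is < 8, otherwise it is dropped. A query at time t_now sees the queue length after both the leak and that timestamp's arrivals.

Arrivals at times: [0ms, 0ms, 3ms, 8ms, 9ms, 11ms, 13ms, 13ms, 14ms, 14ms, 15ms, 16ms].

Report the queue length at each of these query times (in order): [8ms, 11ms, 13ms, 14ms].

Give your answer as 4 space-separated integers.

Queue lengths at query times:
  query t=8ms: backlog = 1
  query t=11ms: backlog = 1
  query t=13ms: backlog = 2
  query t=14ms: backlog = 3

Answer: 1 1 2 3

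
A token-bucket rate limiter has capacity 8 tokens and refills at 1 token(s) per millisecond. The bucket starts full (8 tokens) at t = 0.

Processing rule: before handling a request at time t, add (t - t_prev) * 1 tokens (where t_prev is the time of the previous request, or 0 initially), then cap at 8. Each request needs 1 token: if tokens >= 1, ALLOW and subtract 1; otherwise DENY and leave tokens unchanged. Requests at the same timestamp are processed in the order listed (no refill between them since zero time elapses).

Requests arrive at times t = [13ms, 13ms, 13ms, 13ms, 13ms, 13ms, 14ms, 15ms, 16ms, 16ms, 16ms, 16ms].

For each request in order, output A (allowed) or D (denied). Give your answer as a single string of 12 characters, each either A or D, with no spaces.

Answer: AAAAAAAAAAAD

Derivation:
Simulating step by step:
  req#1 t=13ms: ALLOW
  req#2 t=13ms: ALLOW
  req#3 t=13ms: ALLOW
  req#4 t=13ms: ALLOW
  req#5 t=13ms: ALLOW
  req#6 t=13ms: ALLOW
  req#7 t=14ms: ALLOW
  req#8 t=15ms: ALLOW
  req#9 t=16ms: ALLOW
  req#10 t=16ms: ALLOW
  req#11 t=16ms: ALLOW
  req#12 t=16ms: DENY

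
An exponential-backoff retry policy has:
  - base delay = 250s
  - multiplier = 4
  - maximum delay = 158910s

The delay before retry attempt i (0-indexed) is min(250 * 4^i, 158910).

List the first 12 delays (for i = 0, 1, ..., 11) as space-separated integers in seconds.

Computing each delay:
  i=0: min(250*4^0, 158910) = 250
  i=1: min(250*4^1, 158910) = 1000
  i=2: min(250*4^2, 158910) = 4000
  i=3: min(250*4^3, 158910) = 16000
  i=4: min(250*4^4, 158910) = 64000
  i=5: min(250*4^5, 158910) = 158910
  i=6: min(250*4^6, 158910) = 158910
  i=7: min(250*4^7, 158910) = 158910
  i=8: min(250*4^8, 158910) = 158910
  i=9: min(250*4^9, 158910) = 158910
  i=10: min(250*4^10, 158910) = 158910
  i=11: min(250*4^11, 158910) = 158910

Answer: 250 1000 4000 16000 64000 158910 158910 158910 158910 158910 158910 158910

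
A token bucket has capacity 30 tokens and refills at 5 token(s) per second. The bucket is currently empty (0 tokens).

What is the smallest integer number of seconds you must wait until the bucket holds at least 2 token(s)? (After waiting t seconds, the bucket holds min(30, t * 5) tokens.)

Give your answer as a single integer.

Answer: 1

Derivation:
Need t * 5 >= 2, so t >= 2/5.
Smallest integer t = ceil(2/5) = 1.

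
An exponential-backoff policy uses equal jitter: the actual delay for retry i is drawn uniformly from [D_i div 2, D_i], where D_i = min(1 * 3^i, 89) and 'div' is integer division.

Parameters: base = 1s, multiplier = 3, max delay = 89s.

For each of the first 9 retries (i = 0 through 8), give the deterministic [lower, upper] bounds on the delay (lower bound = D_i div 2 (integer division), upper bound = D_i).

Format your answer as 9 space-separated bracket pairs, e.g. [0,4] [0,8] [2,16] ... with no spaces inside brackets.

Answer: [0,1] [1,3] [4,9] [13,27] [40,81] [44,89] [44,89] [44,89] [44,89]

Derivation:
Computing bounds per retry:
  i=0: D_i=min(1*3^0,89)=1, bounds=[0,1]
  i=1: D_i=min(1*3^1,89)=3, bounds=[1,3]
  i=2: D_i=min(1*3^2,89)=9, bounds=[4,9]
  i=3: D_i=min(1*3^3,89)=27, bounds=[13,27]
  i=4: D_i=min(1*3^4,89)=81, bounds=[40,81]
  i=5: D_i=min(1*3^5,89)=89, bounds=[44,89]
  i=6: D_i=min(1*3^6,89)=89, bounds=[44,89]
  i=7: D_i=min(1*3^7,89)=89, bounds=[44,89]
  i=8: D_i=min(1*3^8,89)=89, bounds=[44,89]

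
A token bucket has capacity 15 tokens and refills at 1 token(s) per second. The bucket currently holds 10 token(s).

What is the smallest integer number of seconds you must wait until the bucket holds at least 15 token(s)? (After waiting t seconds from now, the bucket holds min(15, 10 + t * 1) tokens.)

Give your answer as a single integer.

Need 10 + t * 1 >= 15, so t >= 5/1.
Smallest integer t = ceil(5/1) = 5.

Answer: 5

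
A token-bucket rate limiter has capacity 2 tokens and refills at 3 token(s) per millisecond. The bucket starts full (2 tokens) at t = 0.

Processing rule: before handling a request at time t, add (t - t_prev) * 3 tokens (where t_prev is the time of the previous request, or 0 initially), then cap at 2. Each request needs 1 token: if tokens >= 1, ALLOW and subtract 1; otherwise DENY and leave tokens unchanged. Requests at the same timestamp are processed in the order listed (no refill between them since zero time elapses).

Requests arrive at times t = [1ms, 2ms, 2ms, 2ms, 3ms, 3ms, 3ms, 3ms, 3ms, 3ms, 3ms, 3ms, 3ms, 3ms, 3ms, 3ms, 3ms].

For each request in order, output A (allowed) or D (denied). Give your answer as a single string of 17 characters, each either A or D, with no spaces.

Simulating step by step:
  req#1 t=1ms: ALLOW
  req#2 t=2ms: ALLOW
  req#3 t=2ms: ALLOW
  req#4 t=2ms: DENY
  req#5 t=3ms: ALLOW
  req#6 t=3ms: ALLOW
  req#7 t=3ms: DENY
  req#8 t=3ms: DENY
  req#9 t=3ms: DENY
  req#10 t=3ms: DENY
  req#11 t=3ms: DENY
  req#12 t=3ms: DENY
  req#13 t=3ms: DENY
  req#14 t=3ms: DENY
  req#15 t=3ms: DENY
  req#16 t=3ms: DENY
  req#17 t=3ms: DENY

Answer: AAADAADDDDDDDDDDD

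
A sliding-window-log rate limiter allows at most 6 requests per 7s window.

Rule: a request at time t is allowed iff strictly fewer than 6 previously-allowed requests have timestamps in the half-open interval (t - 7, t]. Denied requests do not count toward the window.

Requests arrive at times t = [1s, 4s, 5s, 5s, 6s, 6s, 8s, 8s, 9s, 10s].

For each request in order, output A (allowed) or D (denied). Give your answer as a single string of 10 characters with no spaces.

Answer: AAAAAAADDD

Derivation:
Tracking allowed requests in the window:
  req#1 t=1s: ALLOW
  req#2 t=4s: ALLOW
  req#3 t=5s: ALLOW
  req#4 t=5s: ALLOW
  req#5 t=6s: ALLOW
  req#6 t=6s: ALLOW
  req#7 t=8s: ALLOW
  req#8 t=8s: DENY
  req#9 t=9s: DENY
  req#10 t=10s: DENY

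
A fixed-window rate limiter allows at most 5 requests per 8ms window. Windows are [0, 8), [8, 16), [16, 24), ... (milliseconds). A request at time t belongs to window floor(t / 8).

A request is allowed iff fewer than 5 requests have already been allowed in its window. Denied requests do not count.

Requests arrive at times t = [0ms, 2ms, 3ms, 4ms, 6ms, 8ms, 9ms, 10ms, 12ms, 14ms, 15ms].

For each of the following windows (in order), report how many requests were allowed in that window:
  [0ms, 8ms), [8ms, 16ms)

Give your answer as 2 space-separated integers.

Processing requests:
  req#1 t=0ms (window 0): ALLOW
  req#2 t=2ms (window 0): ALLOW
  req#3 t=3ms (window 0): ALLOW
  req#4 t=4ms (window 0): ALLOW
  req#5 t=6ms (window 0): ALLOW
  req#6 t=8ms (window 1): ALLOW
  req#7 t=9ms (window 1): ALLOW
  req#8 t=10ms (window 1): ALLOW
  req#9 t=12ms (window 1): ALLOW
  req#10 t=14ms (window 1): ALLOW
  req#11 t=15ms (window 1): DENY

Allowed counts by window: 5 5

Answer: 5 5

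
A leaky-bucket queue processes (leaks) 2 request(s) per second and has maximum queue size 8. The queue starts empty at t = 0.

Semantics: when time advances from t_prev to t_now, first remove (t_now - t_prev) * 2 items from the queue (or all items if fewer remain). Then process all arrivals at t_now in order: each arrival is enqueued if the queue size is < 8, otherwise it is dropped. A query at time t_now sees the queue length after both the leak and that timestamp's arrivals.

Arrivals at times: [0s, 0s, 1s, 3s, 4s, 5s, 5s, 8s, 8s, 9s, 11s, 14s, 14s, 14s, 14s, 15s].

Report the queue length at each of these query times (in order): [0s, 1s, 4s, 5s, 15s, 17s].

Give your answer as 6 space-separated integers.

Answer: 2 1 1 2 3 0

Derivation:
Queue lengths at query times:
  query t=0s: backlog = 2
  query t=1s: backlog = 1
  query t=4s: backlog = 1
  query t=5s: backlog = 2
  query t=15s: backlog = 3
  query t=17s: backlog = 0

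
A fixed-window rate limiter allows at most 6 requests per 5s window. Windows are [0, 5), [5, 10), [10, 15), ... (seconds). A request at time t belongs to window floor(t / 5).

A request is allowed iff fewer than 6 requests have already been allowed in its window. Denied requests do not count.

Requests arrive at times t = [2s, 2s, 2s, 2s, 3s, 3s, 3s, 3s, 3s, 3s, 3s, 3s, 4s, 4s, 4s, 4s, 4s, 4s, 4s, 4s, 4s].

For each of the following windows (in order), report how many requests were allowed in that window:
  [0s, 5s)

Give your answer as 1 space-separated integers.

Processing requests:
  req#1 t=2s (window 0): ALLOW
  req#2 t=2s (window 0): ALLOW
  req#3 t=2s (window 0): ALLOW
  req#4 t=2s (window 0): ALLOW
  req#5 t=3s (window 0): ALLOW
  req#6 t=3s (window 0): ALLOW
  req#7 t=3s (window 0): DENY
  req#8 t=3s (window 0): DENY
  req#9 t=3s (window 0): DENY
  req#10 t=3s (window 0): DENY
  req#11 t=3s (window 0): DENY
  req#12 t=3s (window 0): DENY
  req#13 t=4s (window 0): DENY
  req#14 t=4s (window 0): DENY
  req#15 t=4s (window 0): DENY
  req#16 t=4s (window 0): DENY
  req#17 t=4s (window 0): DENY
  req#18 t=4s (window 0): DENY
  req#19 t=4s (window 0): DENY
  req#20 t=4s (window 0): DENY
  req#21 t=4s (window 0): DENY

Allowed counts by window: 6

Answer: 6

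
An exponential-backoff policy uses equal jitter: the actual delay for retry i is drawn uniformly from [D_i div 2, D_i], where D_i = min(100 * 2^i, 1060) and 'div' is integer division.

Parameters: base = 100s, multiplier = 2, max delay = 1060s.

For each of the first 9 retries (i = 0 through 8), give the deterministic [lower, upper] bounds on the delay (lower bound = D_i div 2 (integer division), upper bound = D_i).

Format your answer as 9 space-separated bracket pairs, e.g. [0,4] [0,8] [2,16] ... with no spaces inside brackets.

Answer: [50,100] [100,200] [200,400] [400,800] [530,1060] [530,1060] [530,1060] [530,1060] [530,1060]

Derivation:
Computing bounds per retry:
  i=0: D_i=min(100*2^0,1060)=100, bounds=[50,100]
  i=1: D_i=min(100*2^1,1060)=200, bounds=[100,200]
  i=2: D_i=min(100*2^2,1060)=400, bounds=[200,400]
  i=3: D_i=min(100*2^3,1060)=800, bounds=[400,800]
  i=4: D_i=min(100*2^4,1060)=1060, bounds=[530,1060]
  i=5: D_i=min(100*2^5,1060)=1060, bounds=[530,1060]
  i=6: D_i=min(100*2^6,1060)=1060, bounds=[530,1060]
  i=7: D_i=min(100*2^7,1060)=1060, bounds=[530,1060]
  i=8: D_i=min(100*2^8,1060)=1060, bounds=[530,1060]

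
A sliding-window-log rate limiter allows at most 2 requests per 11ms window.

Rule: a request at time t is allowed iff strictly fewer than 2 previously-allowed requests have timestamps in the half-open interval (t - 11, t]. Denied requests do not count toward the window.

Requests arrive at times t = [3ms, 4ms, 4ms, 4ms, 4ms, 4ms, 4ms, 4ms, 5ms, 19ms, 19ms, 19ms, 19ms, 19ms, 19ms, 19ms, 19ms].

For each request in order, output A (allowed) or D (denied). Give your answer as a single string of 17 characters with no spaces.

Answer: AADDDDDDDAADDDDDD

Derivation:
Tracking allowed requests in the window:
  req#1 t=3ms: ALLOW
  req#2 t=4ms: ALLOW
  req#3 t=4ms: DENY
  req#4 t=4ms: DENY
  req#5 t=4ms: DENY
  req#6 t=4ms: DENY
  req#7 t=4ms: DENY
  req#8 t=4ms: DENY
  req#9 t=5ms: DENY
  req#10 t=19ms: ALLOW
  req#11 t=19ms: ALLOW
  req#12 t=19ms: DENY
  req#13 t=19ms: DENY
  req#14 t=19ms: DENY
  req#15 t=19ms: DENY
  req#16 t=19ms: DENY
  req#17 t=19ms: DENY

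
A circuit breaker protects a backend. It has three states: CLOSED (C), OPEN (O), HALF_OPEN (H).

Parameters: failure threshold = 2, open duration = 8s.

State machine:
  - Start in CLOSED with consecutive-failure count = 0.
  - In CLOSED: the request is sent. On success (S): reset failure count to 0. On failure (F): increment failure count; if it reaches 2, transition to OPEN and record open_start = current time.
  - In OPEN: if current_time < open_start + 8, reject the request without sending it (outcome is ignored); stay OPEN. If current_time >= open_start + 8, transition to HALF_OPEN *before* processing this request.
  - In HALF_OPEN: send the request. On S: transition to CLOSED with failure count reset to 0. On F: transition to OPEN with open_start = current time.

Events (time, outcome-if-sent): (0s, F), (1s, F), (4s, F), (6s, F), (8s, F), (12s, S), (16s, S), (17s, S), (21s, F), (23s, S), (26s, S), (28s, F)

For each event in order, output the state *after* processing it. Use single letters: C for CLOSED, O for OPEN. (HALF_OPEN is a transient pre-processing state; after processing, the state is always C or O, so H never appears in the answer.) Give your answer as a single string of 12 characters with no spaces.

Answer: COOOOCCCCCCC

Derivation:
State after each event:
  event#1 t=0s outcome=F: state=CLOSED
  event#2 t=1s outcome=F: state=OPEN
  event#3 t=4s outcome=F: state=OPEN
  event#4 t=6s outcome=F: state=OPEN
  event#5 t=8s outcome=F: state=OPEN
  event#6 t=12s outcome=S: state=CLOSED
  event#7 t=16s outcome=S: state=CLOSED
  event#8 t=17s outcome=S: state=CLOSED
  event#9 t=21s outcome=F: state=CLOSED
  event#10 t=23s outcome=S: state=CLOSED
  event#11 t=26s outcome=S: state=CLOSED
  event#12 t=28s outcome=F: state=CLOSED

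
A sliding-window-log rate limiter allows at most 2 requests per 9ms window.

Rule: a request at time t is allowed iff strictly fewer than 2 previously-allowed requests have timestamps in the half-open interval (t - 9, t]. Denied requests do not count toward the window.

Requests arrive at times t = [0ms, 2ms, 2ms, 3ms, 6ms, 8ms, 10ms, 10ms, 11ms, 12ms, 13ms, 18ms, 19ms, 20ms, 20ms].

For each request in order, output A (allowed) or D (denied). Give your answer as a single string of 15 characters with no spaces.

Tracking allowed requests in the window:
  req#1 t=0ms: ALLOW
  req#2 t=2ms: ALLOW
  req#3 t=2ms: DENY
  req#4 t=3ms: DENY
  req#5 t=6ms: DENY
  req#6 t=8ms: DENY
  req#7 t=10ms: ALLOW
  req#8 t=10ms: DENY
  req#9 t=11ms: ALLOW
  req#10 t=12ms: DENY
  req#11 t=13ms: DENY
  req#12 t=18ms: DENY
  req#13 t=19ms: ALLOW
  req#14 t=20ms: ALLOW
  req#15 t=20ms: DENY

Answer: AADDDDADADDDAAD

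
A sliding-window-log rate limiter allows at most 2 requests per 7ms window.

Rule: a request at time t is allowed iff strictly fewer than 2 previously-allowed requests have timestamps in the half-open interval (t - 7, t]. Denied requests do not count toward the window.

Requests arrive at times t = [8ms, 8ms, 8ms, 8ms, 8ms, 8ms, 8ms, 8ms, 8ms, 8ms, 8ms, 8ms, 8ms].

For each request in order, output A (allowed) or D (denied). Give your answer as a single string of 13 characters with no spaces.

Answer: AADDDDDDDDDDD

Derivation:
Tracking allowed requests in the window:
  req#1 t=8ms: ALLOW
  req#2 t=8ms: ALLOW
  req#3 t=8ms: DENY
  req#4 t=8ms: DENY
  req#5 t=8ms: DENY
  req#6 t=8ms: DENY
  req#7 t=8ms: DENY
  req#8 t=8ms: DENY
  req#9 t=8ms: DENY
  req#10 t=8ms: DENY
  req#11 t=8ms: DENY
  req#12 t=8ms: DENY
  req#13 t=8ms: DENY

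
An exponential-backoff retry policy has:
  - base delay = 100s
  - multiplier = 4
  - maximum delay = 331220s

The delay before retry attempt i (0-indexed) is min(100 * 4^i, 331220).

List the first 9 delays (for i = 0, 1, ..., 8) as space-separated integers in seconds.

Answer: 100 400 1600 6400 25600 102400 331220 331220 331220

Derivation:
Computing each delay:
  i=0: min(100*4^0, 331220) = 100
  i=1: min(100*4^1, 331220) = 400
  i=2: min(100*4^2, 331220) = 1600
  i=3: min(100*4^3, 331220) = 6400
  i=4: min(100*4^4, 331220) = 25600
  i=5: min(100*4^5, 331220) = 102400
  i=6: min(100*4^6, 331220) = 331220
  i=7: min(100*4^7, 331220) = 331220
  i=8: min(100*4^8, 331220) = 331220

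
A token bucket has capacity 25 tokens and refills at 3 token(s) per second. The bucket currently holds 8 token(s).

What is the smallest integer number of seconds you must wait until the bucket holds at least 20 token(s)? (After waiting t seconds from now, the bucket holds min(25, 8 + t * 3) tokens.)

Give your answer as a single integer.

Need 8 + t * 3 >= 20, so t >= 12/3.
Smallest integer t = ceil(12/3) = 4.

Answer: 4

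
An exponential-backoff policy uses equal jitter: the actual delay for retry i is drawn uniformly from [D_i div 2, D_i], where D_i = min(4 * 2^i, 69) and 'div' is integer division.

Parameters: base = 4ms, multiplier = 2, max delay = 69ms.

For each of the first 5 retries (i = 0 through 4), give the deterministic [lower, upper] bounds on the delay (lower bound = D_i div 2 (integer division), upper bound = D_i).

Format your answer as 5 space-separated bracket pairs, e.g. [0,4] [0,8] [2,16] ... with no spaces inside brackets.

Computing bounds per retry:
  i=0: D_i=min(4*2^0,69)=4, bounds=[2,4]
  i=1: D_i=min(4*2^1,69)=8, bounds=[4,8]
  i=2: D_i=min(4*2^2,69)=16, bounds=[8,16]
  i=3: D_i=min(4*2^3,69)=32, bounds=[16,32]
  i=4: D_i=min(4*2^4,69)=64, bounds=[32,64]

Answer: [2,4] [4,8] [8,16] [16,32] [32,64]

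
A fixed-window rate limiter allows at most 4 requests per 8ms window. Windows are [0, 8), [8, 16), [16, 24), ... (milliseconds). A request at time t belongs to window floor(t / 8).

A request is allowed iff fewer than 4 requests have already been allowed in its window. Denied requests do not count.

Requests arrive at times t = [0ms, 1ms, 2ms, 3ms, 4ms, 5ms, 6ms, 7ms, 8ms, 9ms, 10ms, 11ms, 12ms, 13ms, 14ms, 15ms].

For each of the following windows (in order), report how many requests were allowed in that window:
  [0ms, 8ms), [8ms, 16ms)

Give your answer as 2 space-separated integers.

Answer: 4 4

Derivation:
Processing requests:
  req#1 t=0ms (window 0): ALLOW
  req#2 t=1ms (window 0): ALLOW
  req#3 t=2ms (window 0): ALLOW
  req#4 t=3ms (window 0): ALLOW
  req#5 t=4ms (window 0): DENY
  req#6 t=5ms (window 0): DENY
  req#7 t=6ms (window 0): DENY
  req#8 t=7ms (window 0): DENY
  req#9 t=8ms (window 1): ALLOW
  req#10 t=9ms (window 1): ALLOW
  req#11 t=10ms (window 1): ALLOW
  req#12 t=11ms (window 1): ALLOW
  req#13 t=12ms (window 1): DENY
  req#14 t=13ms (window 1): DENY
  req#15 t=14ms (window 1): DENY
  req#16 t=15ms (window 1): DENY

Allowed counts by window: 4 4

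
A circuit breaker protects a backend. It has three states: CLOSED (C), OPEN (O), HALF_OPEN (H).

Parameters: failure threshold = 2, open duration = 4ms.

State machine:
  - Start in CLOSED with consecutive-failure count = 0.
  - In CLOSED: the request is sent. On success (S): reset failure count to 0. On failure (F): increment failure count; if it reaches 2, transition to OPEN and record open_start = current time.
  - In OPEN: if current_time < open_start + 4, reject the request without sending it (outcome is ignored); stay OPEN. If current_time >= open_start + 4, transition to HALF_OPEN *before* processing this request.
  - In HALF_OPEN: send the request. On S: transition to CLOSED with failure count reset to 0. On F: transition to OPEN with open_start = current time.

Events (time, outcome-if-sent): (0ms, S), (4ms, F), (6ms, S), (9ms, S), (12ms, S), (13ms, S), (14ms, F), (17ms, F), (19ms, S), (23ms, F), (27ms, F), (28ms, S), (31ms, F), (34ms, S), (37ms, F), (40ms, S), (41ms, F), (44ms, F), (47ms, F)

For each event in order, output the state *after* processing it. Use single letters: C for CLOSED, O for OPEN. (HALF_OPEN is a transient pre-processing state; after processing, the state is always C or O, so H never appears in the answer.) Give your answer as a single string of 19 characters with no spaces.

State after each event:
  event#1 t=0ms outcome=S: state=CLOSED
  event#2 t=4ms outcome=F: state=CLOSED
  event#3 t=6ms outcome=S: state=CLOSED
  event#4 t=9ms outcome=S: state=CLOSED
  event#5 t=12ms outcome=S: state=CLOSED
  event#6 t=13ms outcome=S: state=CLOSED
  event#7 t=14ms outcome=F: state=CLOSED
  event#8 t=17ms outcome=F: state=OPEN
  event#9 t=19ms outcome=S: state=OPEN
  event#10 t=23ms outcome=F: state=OPEN
  event#11 t=27ms outcome=F: state=OPEN
  event#12 t=28ms outcome=S: state=OPEN
  event#13 t=31ms outcome=F: state=OPEN
  event#14 t=34ms outcome=S: state=OPEN
  event#15 t=37ms outcome=F: state=OPEN
  event#16 t=40ms outcome=S: state=OPEN
  event#17 t=41ms outcome=F: state=OPEN
  event#18 t=44ms outcome=F: state=OPEN
  event#19 t=47ms outcome=F: state=OPEN

Answer: CCCCCCCOOOOOOOOOOOO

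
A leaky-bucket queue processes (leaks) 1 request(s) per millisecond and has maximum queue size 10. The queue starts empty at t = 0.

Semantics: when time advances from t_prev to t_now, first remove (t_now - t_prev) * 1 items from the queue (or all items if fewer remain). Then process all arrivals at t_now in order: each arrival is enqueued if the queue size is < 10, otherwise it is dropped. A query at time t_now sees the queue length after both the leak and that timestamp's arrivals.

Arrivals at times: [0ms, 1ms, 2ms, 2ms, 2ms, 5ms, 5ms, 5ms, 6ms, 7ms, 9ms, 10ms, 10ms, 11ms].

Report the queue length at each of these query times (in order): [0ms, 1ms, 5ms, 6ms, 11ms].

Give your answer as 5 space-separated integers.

Answer: 1 1 3 3 3

Derivation:
Queue lengths at query times:
  query t=0ms: backlog = 1
  query t=1ms: backlog = 1
  query t=5ms: backlog = 3
  query t=6ms: backlog = 3
  query t=11ms: backlog = 3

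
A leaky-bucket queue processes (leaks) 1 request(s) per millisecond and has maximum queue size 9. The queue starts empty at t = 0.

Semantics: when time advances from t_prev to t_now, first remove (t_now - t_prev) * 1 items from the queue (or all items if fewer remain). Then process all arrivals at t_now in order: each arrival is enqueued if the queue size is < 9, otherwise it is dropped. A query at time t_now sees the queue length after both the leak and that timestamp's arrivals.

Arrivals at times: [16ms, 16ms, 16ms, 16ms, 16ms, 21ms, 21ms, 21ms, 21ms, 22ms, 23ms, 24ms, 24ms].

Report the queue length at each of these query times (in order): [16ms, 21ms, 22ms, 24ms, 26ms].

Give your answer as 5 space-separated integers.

Answer: 5 4 4 5 3

Derivation:
Queue lengths at query times:
  query t=16ms: backlog = 5
  query t=21ms: backlog = 4
  query t=22ms: backlog = 4
  query t=24ms: backlog = 5
  query t=26ms: backlog = 3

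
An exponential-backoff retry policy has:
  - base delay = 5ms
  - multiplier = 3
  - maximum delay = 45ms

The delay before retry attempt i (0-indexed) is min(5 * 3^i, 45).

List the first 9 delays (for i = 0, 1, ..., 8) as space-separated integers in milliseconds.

Computing each delay:
  i=0: min(5*3^0, 45) = 5
  i=1: min(5*3^1, 45) = 15
  i=2: min(5*3^2, 45) = 45
  i=3: min(5*3^3, 45) = 45
  i=4: min(5*3^4, 45) = 45
  i=5: min(5*3^5, 45) = 45
  i=6: min(5*3^6, 45) = 45
  i=7: min(5*3^7, 45) = 45
  i=8: min(5*3^8, 45) = 45

Answer: 5 15 45 45 45 45 45 45 45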